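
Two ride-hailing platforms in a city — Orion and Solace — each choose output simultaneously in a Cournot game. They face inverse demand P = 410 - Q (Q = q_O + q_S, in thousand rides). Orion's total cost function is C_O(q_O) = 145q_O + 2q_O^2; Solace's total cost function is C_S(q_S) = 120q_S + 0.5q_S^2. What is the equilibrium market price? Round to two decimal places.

Orion's profit: π_O = (410 - Q)q_O - (145q_O + 2q_O²). Setting ∂π_O/∂q_O = 0: 265 - 6q_O - (q_S) = 0.
Solace's first-order condition: 290 - 3q_S - (q_O) = 0.
Best responses: q_O = (265 - q_S)/6, q_S = (290 - q_O)/3.
Substituting one into the other gives q_O = 505/17 and q_S = 1475/17.
Total output Q = 1980/17, so price P = 410 - 1980/17 = 293.5294.

293.53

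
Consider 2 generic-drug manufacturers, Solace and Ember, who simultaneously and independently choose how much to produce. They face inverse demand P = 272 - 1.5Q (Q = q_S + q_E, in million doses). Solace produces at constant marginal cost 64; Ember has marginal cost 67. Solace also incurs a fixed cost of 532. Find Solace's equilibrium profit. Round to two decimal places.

Solace's profit: π_S = (272 - 1.5Q)q_S - (64q_S). Setting ∂π_S/∂q_S = 0: 208 - 3q_S - (3/2)(q_E) = 0.
Ember's first-order condition: 205 - 3q_E - (3/2)(q_S) = 0.
So q_S = (208 - (3/2)q_E)/3 and q_E = (205 - (3/2)q_S)/3.
Substituting one into the other gives q_S = 422/9 and q_E = 404/9.
Price P = 272 - (3/2)·(826/9) = 403/3.
Solace's profit: (403/3 - 64)·(422/9) - 532 = 2765.8519.

2765.85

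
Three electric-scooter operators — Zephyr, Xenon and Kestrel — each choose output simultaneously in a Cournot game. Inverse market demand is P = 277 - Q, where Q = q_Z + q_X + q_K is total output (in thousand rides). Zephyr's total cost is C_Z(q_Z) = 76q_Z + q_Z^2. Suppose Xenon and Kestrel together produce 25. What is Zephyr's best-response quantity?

44

With rivals' combined output fixed at 25, Zephyr's profit is π_Z = (277 - 25 - q_Z)q_Z - (76q_Z + q_Z²) = (252 - q_Z)q_Z - (76q_Z + q_Z²).
∂π_Z/∂q_Z = 176 - 4q_Z = 0, so q_Z = 44.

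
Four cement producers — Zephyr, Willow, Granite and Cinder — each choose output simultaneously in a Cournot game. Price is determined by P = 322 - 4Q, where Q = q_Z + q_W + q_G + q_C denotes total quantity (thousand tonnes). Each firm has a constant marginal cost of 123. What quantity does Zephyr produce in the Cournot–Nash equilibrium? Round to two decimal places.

9.95

A representative firm's profit is π_i = q_i(322 - 4Q) - 123q_i.
Setting ∂π_i/∂q_i = 0 with rivals' quantities fixed: 199 - 8q_i - 4·Σ_{j≠i} q_j = 0.
By symmetry each firm produces the same amount; substituting Σ_{j≠i} q_j = 3q_i yields q_i = 199/20.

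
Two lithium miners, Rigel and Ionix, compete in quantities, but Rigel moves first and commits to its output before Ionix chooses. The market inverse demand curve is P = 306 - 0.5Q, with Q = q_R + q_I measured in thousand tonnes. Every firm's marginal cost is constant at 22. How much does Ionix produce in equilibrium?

Solve by backward induction. Given q_R, the follower Ionix maximises π_I = (306 - (1/2)q_R - (1/2)q_I)q_I - 22q_I.
Follower FOC: 284 - (1/2)q_R - q_I = 0, so q_I(q_R) = (284 - (1/2)q_R).
Rigel substitutes q_I(q_R) into its own profit: π_R = q_R(306 - (1/2)q_R - (284 - (1/2)q_R)/2) - 22q_R = (164 - (1/4)q_R)q_R - 22q_R.
Leader FOC: 142 - (1/2)q_R = 0, so q_R = 284.
Then q_I = (284 - (1/2)·284) = 142.

142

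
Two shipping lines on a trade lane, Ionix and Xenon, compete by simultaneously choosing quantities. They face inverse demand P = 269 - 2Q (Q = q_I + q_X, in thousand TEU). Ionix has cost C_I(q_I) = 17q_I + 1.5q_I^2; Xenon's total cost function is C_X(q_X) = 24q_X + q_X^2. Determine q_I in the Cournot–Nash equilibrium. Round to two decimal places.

26.89

Ionix's profit: π_I = (269 - 2Q)q_I - (17q_I + (3/2)q_I²). Setting ∂π_I/∂q_I = 0: 252 - 7q_I - 2(q_X) = 0.
Xenon's profit: π_X = (269 - 2Q)q_X - (24q_X + q_X²). Setting ∂π_X/∂q_X = 0: 245 - 6q_X - 2(q_I) = 0.
Rearranging gives the reaction functions q_I = (252 - 2q_X)/7 and q_X = (245 - 2q_I)/6.
Substituting one into the other gives q_I = 511/19 and q_X = 1211/38.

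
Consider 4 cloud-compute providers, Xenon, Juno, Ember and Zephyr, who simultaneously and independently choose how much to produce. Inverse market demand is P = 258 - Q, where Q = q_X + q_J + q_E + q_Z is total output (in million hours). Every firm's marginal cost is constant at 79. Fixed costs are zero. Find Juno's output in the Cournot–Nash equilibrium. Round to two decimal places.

A representative firm's profit is π_i = q_i(258 - Q) - 79q_i.
Setting ∂π_i/∂q_i = 0 with rivals' quantities fixed: 179 - 2q_i - Σ_{j≠i} q_j = 0.
By symmetry each firm produces the same amount; substituting Σ_{j≠i} q_j = 3q_i yields q_i = 179/5.

35.80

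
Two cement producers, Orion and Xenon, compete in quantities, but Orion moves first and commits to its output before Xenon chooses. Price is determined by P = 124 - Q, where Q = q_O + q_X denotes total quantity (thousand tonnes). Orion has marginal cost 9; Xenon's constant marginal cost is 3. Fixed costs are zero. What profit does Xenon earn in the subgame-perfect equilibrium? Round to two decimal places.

The follower Xenon best-responds to any q_O: π_X = (124 - Q)q_X - 3q_X.
Setting the follower's marginal profit to zero, 121 - q_O - 2q_X = 0, i.e. q_X = (121 - q_O)/2.
The leader anticipates this reaction. Substituting into P = 124 - Q gives P = 127/2 - (1/2)q_O, so π_O = (127/2 - (1/2)q_O)q_O - 9q_O.
Leader FOC: 109/2 - q_O = 0, so q_O = 109/2.
Then q_X = (121 - 109/2)/2 = 133/4.
Price P = 124 - 351/4 = 145/4.
Xenon's profit: (145/4 - 3)·(133/4) = 1105.5625.

1105.56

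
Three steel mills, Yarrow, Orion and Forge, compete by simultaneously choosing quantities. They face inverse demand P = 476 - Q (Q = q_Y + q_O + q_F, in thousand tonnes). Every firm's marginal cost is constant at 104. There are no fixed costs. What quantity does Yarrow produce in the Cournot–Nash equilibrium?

Each firm earns π_i = (476 - Q)q_i - 104q_i.
First-order condition (treating rivals' output as given): 372 - 2q_i - Σ_{j≠i} q_j = 0.
With identical firms every q_j equals q_i, so Σ_{j≠i} q_j = 2q_i and 372 = 4q_i, giving q_i = 93.

93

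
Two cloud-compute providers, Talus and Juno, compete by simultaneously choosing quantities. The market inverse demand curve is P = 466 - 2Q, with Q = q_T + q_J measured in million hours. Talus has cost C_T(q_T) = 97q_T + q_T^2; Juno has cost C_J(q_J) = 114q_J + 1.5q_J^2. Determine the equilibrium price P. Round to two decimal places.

Talus's profit: π_T = (466 - 2Q)q_T - (97q_T + q_T²). Setting ∂π_T/∂q_T = 0: 369 - 6q_T - 2(q_J) = 0.
Juno's first-order condition: 352 - 7q_J - 2(q_T) = 0.
Best responses: q_T = (369 - 2q_J)/6, q_J = (352 - 2q_T)/7.
Solving the pair: q_T = 1879/38, q_J = 687/19.
Total output Q = 85.6053, so price P = 466 - 2·85.6053 = 294.7895.

294.79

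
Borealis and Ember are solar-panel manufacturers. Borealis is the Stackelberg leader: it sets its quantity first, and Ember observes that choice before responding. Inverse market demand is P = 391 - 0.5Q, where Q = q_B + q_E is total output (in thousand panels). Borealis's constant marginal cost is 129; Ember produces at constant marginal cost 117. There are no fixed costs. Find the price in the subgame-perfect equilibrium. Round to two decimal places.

191.50

The follower Ember best-responds to any q_B: π_E = (391 - 0.5Q)q_E - 117q_E.
Follower FOC: 274 - (1/2)q_B - q_E = 0, so q_E(q_B) = (274 - (1/2)q_B).
The leader anticipates this reaction. Substituting into P = 391 - 0.5Q gives P = 254 - (1/4)q_B, so π_B = (254 - (1/4)q_B)q_B - 129q_B.
Maximising: ∂π_B/∂q_B = 125 - (1/2)q_B = 0, giving q_B = 250.
Then q_E = (274 - (1/2)·250) = 149.
Total output Q = 399, so price P = 391 - (1/2)·399 = 383/2.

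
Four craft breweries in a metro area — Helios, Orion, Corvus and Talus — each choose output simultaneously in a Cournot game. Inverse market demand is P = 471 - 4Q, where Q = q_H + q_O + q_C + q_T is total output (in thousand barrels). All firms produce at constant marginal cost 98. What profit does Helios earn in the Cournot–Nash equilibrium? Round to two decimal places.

1391.29

Each firm earns π_i = (471 - 4Q)q_i - 98q_i.
First-order condition (treating rivals' output as given): 373 - 8q_i - 4·Σ_{j≠i} q_j = 0.
With identical firms every q_j equals q_i, so Σ_{j≠i} q_j = 3q_i and 373 = 20q_i, giving q_i = 373/20.
Price P = 471 - 4·(373/5) = 863/5.
Helios's profit: (863/5 - 98)·(373/20) = 1391.2900.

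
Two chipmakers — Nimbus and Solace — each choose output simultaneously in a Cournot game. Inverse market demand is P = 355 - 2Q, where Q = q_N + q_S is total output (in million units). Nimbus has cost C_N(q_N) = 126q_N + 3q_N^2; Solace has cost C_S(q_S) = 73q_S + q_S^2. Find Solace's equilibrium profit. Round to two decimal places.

5337.10

Nimbus's profit: π_N = (355 - 2Q)q_N - (126q_N + 3q_N²). Setting ∂π_N/∂q_N = 0: 229 - 10q_N - 2(q_S) = 0.
Solace's first-order condition: 282 - 6q_S - 2(q_N) = 0.
Rearranging gives the reaction functions q_N = (229 - 2q_S)/10 and q_S = (282 - 2q_N)/6.
Substituting one into the other gives q_N = 405/28 and q_S = 1181/28.
Price P = 355 - 2·(793/14) = 1692/7.
Solace's profit: (1692/7)·(1181/28) - 73·(1181/28) - (1181/28)² = 5337.0957.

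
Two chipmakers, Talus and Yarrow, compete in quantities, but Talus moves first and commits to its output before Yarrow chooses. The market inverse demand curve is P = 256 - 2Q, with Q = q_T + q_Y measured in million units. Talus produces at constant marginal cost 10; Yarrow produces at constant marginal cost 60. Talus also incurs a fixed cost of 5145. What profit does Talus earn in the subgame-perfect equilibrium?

Solve by backward induction. Given q_T, the follower Yarrow maximises π_Y = (256 - 2q_T - 2q_Y)q_Y - 60q_Y.
Setting the follower's marginal profit to zero, 196 - 2q_T - 4q_Y = 0, i.e. q_Y = (196 - 2q_T)/4.
The leader anticipates this reaction. Substituting into P = 256 - 2Q gives P = 158 - q_T, so π_T = (158 - q_T)q_T - 10q_T.
Leader FOC: 148 - 2q_T = 0, so q_T = 74.
Then q_Y = (196 - 2·74)/4 = 12.
Price P = 256 - 2·86 = 84.
Talus's profit: (84 - 10)·74 - 5145 = 331.

331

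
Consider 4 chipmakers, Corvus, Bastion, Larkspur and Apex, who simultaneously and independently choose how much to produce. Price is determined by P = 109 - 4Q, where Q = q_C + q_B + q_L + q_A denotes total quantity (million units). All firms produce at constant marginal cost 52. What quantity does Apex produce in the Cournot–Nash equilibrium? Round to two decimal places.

2.85

Each firm earns π_i = (109 - 4Q)q_i - 52q_i.
First-order condition (treating rivals' output as given): 57 - 8q_i - 4·Σ_{j≠i} q_j = 0.
With identical firms every q_j equals q_i, so Σ_{j≠i} q_j = 3q_i and 57 = 20q_i, giving q_i = 57/20.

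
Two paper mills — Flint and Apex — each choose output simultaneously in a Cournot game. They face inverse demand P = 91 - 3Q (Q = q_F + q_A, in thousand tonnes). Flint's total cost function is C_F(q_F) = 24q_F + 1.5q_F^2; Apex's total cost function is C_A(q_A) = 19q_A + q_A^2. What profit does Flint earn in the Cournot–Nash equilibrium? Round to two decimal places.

116.10

Flint's profit: π_F = (91 - 3Q)q_F - (24q_F + (3/2)q_F²). Setting ∂π_F/∂q_F = 0: 67 - 9q_F - 3(q_A) = 0.
Apex's first-order condition: 72 - 8q_A - 3(q_F) = 0.
Best responses: q_F = (67 - 3q_A)/9, q_A = (72 - 3q_F)/8.
Substituting one into the other gives q_F = 320/63 and q_A = 149/21.
Price P = 91 - 3·(767/63) = 1144/21.
Flint's profit: (1144/21)·(320/63) - 24·(320/63) - (3/2)(320/63)² = 116.0998.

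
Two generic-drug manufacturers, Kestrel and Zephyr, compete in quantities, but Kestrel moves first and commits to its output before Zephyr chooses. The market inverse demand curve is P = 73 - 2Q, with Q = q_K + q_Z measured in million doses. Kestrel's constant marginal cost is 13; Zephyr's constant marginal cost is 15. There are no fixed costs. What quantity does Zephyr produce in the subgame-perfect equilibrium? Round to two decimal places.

Solve by backward induction. Given q_K, the follower Zephyr maximises π_Z = (73 - 2q_K - 2q_Z)q_Z - 15q_Z.
∂π_Z/∂q_Z = 58 - 2q_K - 4q_Z = 0 gives the reaction function q_Z = (58 - 2q_K)/4.
The leader anticipates this reaction. Substituting into P = 73 - 2Q gives P = 44 - q_K, so π_K = (44 - q_K)q_K - 13q_K.
The leader's first-order condition 31 - 2q_K = 0 yields q_K = 31/2.
Then q_Z = (58 - 2·(31/2))/4 = 27/4.

6.75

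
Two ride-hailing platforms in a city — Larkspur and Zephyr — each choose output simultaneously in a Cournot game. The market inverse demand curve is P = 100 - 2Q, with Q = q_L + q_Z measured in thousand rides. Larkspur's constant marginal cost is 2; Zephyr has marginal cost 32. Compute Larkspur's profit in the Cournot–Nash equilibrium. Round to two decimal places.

910.22

Larkspur's profit: π_L = (100 - 2Q)q_L - (2q_L). Setting ∂π_L/∂q_L = 0: 98 - 4q_L - 2(q_Z) = 0.
Zephyr's profit: π_Z = (100 - 2Q)q_Z - (32q_Z). Setting ∂π_Z/∂q_Z = 0: 68 - 4q_Z - 2(q_L) = 0.
Rearranging gives the reaction functions q_L = (98 - 2q_Z)/4 and q_Z = (68 - 2q_L)/4.
Substituting one into the other gives q_L = 64/3 and q_Z = 19/3.
Price P = 100 - 2·(83/3) = 134/3.
Larkspur's profit: (134/3 - 2)·(64/3) = 910.2222.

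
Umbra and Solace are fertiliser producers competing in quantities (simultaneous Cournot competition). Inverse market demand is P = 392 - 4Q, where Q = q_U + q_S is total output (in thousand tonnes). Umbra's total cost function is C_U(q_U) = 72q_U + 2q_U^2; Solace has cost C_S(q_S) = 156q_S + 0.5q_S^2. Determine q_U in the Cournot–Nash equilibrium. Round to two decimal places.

Umbra's profit: π_U = (392 - 4Q)q_U - (72q_U + 2q_U²). Setting ∂π_U/∂q_U = 0: 320 - 12q_U - 4(q_S) = 0.
Solace's first-order condition: 236 - 9q_S - 4(q_U) = 0.
So q_U = (320 - 4q_S)/12 and q_S = (236 - 4q_U)/9.
Solving the pair: q_U = 484/23, q_S = 388/23.

21.04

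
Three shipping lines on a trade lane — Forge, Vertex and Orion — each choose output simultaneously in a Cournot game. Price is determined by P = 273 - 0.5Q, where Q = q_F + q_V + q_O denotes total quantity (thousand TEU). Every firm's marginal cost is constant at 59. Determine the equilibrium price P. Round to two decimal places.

112.50

Each firm earns π_i = (273 - 0.5Q)q_i - 59q_i.
Setting ∂π_i/∂q_i = 0 with rivals' quantities fixed: 214 - q_i - (1/2)·Σ_{j≠i} q_j = 0.
With identical firms every q_j equals q_i, so Σ_{j≠i} q_j = 2q_i and 214 = 2q_i, giving q_i = 107.
Total output Q = 321, so price P = 273 - (1/2)·321 = 225/2.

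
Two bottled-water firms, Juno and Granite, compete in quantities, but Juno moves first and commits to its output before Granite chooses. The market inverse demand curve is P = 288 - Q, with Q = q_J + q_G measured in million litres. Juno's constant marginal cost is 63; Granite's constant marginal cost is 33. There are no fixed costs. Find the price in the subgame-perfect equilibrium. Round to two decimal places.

Solve by backward induction. Given q_J, the follower Granite maximises π_G = (288 - q_J - q_G)q_G - 33q_G.
Setting the follower's marginal profit to zero, 255 - q_J - 2q_G = 0, i.e. q_G = (255 - q_J)/2.
The leader anticipates this reaction. Substituting into P = 288 - Q gives P = 321/2 - (1/2)q_J, so π_J = (321/2 - (1/2)q_J)q_J - 63q_J.
Leader FOC: 195/2 - q_J = 0, so q_J = 195/2.
Then q_G = (255 - 195/2)/2 = 315/4.
Total output Q = 705/4, so price P = 288 - 705/4 = 447/4.

111.75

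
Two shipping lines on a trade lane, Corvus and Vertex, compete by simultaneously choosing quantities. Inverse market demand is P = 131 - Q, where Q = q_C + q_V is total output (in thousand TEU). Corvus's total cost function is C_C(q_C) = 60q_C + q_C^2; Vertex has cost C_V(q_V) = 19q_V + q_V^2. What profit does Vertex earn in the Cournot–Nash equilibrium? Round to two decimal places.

Corvus's profit: π_C = (131 - Q)q_C - (60q_C + q_C²). Setting ∂π_C/∂q_C = 0: 71 - 4q_C - (q_V) = 0.
Vertex's first-order condition: 112 - 4q_V - (q_C) = 0.
Best responses: q_C = (71 - q_V)/4, q_V = (112 - q_C)/4.
Substituting one into the other gives q_C = 172/15 and q_V = 377/15.
Price P = 131 - 183/5 = 472/5.
Vertex's profit: (472/5)·(377/15) - 19·(377/15) - (377/15)² = 1263.3689.

1263.37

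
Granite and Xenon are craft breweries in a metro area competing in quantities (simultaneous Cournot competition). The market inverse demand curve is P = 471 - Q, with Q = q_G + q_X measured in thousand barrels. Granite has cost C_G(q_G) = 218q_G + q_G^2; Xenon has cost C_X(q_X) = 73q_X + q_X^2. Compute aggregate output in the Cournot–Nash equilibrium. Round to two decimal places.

Granite's profit: π_G = (471 - Q)q_G - (218q_G + q_G²). Setting ∂π_G/∂q_G = 0: 253 - 4q_G - (q_X) = 0.
Xenon's first-order condition: 398 - 4q_X - (q_G) = 0.
Best responses: q_G = (253 - q_X)/4, q_X = (398 - q_G)/4.
Substituting one into the other gives q_G = 614/15 and q_X = 1339/15.
Total output Q = 614/15 + 1339/15 = 651/5.

130.20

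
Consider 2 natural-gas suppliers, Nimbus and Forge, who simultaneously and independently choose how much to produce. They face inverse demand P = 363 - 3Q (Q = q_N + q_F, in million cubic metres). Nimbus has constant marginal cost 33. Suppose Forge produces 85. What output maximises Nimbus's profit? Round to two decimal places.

With the rival's output fixed at 85, Nimbus's profit is π_N = (363 - 3·85 - 3q_N)q_N - (33q_N) = (108 - 3q_N)q_N - (33q_N).
∂π_N/∂q_N = 75 - 6q_N = 0, so q_N = 25/2.

12.50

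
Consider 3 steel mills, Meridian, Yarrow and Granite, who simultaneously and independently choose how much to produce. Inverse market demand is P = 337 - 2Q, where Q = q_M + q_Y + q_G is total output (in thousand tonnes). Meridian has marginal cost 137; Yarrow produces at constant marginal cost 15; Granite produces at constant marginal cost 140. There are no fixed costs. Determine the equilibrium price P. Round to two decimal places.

Meridian's profit: π_M = (337 - 2Q)q_M - (137q_M). Setting ∂π_M/∂q_M = 0: 200 - 4q_M - 2(q_Y + q_G) = 0.
Yarrow's first-order condition: 322 - 4q_Y - 2(q_M + q_G) = 0.
Granite's first-order condition: 197 - 4q_G - 2(q_M + q_Y) = 0.
Adding the 3 first-order conditions: 719 − 8Q = 0, so Q = 719/8.
Back-substituting: q_M = (200 − 719/4)/2 = 81/8, q_Y = (322 − 719/4)/2 = 569/8, q_G = (197 − 719/4)/2 = 69/8.
Total output Q = 719/8, so price P = 337 - 2·(719/8) = 629/4.

157.25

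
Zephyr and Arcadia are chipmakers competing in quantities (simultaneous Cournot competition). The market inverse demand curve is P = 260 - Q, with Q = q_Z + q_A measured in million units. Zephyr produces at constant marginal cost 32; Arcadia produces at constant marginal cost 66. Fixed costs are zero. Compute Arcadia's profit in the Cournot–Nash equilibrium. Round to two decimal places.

2844.44

Zephyr's profit: π_Z = (260 - Q)q_Z - (32q_Z). Setting ∂π_Z/∂q_Z = 0: 228 - 2q_Z - (q_A) = 0.
Arcadia's first-order condition: 194 - 2q_A - (q_Z) = 0.
Rearranging gives the reaction functions q_Z = (228 - q_A)/2 and q_A = (194 - q_Z)/2.
Substituting one into the other gives q_Z = 262/3 and q_A = 160/3.
Price P = 260 - 422/3 = 358/3.
Arcadia's profit: (358/3 - 66)·(160/3) = 2844.4444.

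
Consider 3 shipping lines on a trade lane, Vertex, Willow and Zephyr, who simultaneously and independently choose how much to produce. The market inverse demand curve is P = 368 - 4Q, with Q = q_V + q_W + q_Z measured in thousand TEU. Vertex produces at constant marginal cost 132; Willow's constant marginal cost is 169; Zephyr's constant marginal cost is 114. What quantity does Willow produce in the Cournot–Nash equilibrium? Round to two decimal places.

Vertex's profit: π_V = (368 - 4Q)q_V - (132q_V). Setting ∂π_V/∂q_V = 0: 236 - 8q_V - 4(q_W + q_Z) = 0.
Willow's first-order condition: 199 - 8q_W - 4(q_V + q_Z) = 0.
Zephyr's first-order condition: 254 - 8q_Z - 4(q_V + q_W) = 0.
Adding the 3 first-order conditions: 689 − 16Q = 0, so Q = 689/16.
Back-substituting: q_V = (236 − 689/4)/4 = 255/16, q_W = (199 − 689/4)/4 = 107/16, q_Z = (254 − 689/4)/4 = 327/16.

6.69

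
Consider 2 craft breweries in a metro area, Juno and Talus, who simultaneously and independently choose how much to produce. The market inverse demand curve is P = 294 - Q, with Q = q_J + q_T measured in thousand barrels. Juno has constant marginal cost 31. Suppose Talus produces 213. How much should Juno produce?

25

With the rival's output fixed at 213, Juno's profit is π_J = (294 - 213 - q_J)q_J - (31q_J) = (81 - q_J)q_J - (31q_J).
∂π_J/∂q_J = 50 - 2q_J = 0, so q_J = 25.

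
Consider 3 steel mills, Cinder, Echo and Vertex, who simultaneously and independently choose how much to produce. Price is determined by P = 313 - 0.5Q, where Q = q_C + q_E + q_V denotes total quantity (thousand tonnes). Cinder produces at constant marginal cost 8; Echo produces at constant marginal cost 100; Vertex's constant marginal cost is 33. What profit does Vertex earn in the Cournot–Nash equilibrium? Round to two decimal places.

12960.50

Cinder's profit: π_C = (313 - 0.5Q)q_C - (8q_C). Setting ∂π_C/∂q_C = 0: 305 - q_C - (1/2)(q_E + q_V) = 0.
Echo's profit: π_E = (313 - 0.5Q)q_E - (100q_E). Setting ∂π_E/∂q_E = 0: 213 - q_E - (1/2)(q_C + q_V) = 0.
Vertex's profit: π_V = (313 - 0.5Q)q_V - (33q_V). Setting ∂π_V/∂q_V = 0: 280 - q_V - (1/2)(q_C + q_E) = 0.
Summing all 3 equations gives 798 − 2Q = 0, hence Q = 399.
Back-substituting: q_C = (305 − 399/2)/(1/2) = 211, q_E = (213 − 399/2)/(1/2) = 27, q_V = (280 − 399/2)/(1/2) = 161.
Price P = 313 - (1/2)·399 = 227/2.
Vertex's profit: (227/2 - 33)·161 = 12960.5000.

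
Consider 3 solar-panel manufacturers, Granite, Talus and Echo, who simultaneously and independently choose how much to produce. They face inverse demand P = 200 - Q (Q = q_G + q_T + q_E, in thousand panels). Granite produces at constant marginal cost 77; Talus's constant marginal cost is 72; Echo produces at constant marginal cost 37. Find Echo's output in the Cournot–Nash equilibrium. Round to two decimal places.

59.50

Granite's profit: π_G = (200 - Q)q_G - (77q_G). Setting ∂π_G/∂q_G = 0: 123 - 2q_G - (q_T + q_E) = 0.
Talus's first-order condition: 128 - 2q_T - (q_G + q_E) = 0.
Echo's first-order condition: 163 - 2q_E - (q_G + q_T) = 0.
Summing all 3 equations gives 414 − 4Q = 0, hence Q = 207/2.
Back-substituting: q_G = (123 − 207/2) = 39/2, q_T = (128 − 207/2) = 49/2, q_E = (163 − 207/2) = 119/2.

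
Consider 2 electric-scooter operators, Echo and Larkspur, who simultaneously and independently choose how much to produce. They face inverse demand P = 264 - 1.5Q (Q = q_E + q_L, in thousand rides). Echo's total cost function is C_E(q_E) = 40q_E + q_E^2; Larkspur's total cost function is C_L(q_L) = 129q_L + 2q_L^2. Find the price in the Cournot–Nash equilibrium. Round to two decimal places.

Echo's profit: π_E = (264 - 1.5Q)q_E - (40q_E + q_E²). Setting ∂π_E/∂q_E = 0: 224 - 5q_E - (3/2)(q_L) = 0.
Larkspur's profit: π_L = (264 - 1.5Q)q_L - (129q_L + 2q_L²). Setting ∂π_L/∂q_L = 0: 135 - 7q_L - (3/2)(q_E) = 0.
Best responses: q_E = (224 - (3/2)q_L)/5, q_L = (135 - (3/2)q_E)/7.
Solving the pair: q_E = 41.6947, q_L = 1356/131.
Total output Q = 52.0458, so price P = 264 - (3/2)·52.0458 = 185.9313.

185.93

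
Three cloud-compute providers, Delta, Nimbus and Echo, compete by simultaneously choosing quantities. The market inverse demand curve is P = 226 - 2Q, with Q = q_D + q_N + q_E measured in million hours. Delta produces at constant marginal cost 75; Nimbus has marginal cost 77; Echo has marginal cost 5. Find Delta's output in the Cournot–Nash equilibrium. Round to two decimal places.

10.38

Delta's profit: π_D = (226 - 2Q)q_D - (75q_D). Setting ∂π_D/∂q_D = 0: 151 - 4q_D - 2(q_N + q_E) = 0.
Nimbus's first-order condition: 149 - 4q_N - 2(q_D + q_E) = 0.
Echo's first-order condition: 221 - 4q_E - 2(q_D + q_N) = 0.
Adding the 3 conditions: 521 − 4Q − 4Q = 0, i.e. Q = 521/8.
Back-substituting: q_D = (151 − 521/4)/2 = 83/8, q_N = (149 − 521/4)/2 = 75/8, q_E = (221 − 521/4)/2 = 363/8.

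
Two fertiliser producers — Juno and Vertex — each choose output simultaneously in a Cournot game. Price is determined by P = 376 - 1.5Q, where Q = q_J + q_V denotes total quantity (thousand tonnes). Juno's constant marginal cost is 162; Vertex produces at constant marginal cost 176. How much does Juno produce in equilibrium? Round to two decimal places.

Juno's profit: π_J = (376 - 1.5Q)q_J - (162q_J). Setting ∂π_J/∂q_J = 0: 214 - 3q_J - (3/2)(q_V) = 0.
Vertex's first-order condition: 200 - 3q_V - (3/2)(q_J) = 0.
Best responses: q_J = (214 - (3/2)q_V)/3, q_V = (200 - (3/2)q_J)/3.
Substituting one into the other gives q_J = 152/3 and q_V = 124/3.

50.67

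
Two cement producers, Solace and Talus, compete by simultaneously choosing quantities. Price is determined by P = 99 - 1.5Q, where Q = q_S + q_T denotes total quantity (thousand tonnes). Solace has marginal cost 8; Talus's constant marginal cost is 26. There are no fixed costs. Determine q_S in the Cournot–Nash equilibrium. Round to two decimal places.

24.22

Solace's profit: π_S = (99 - 1.5Q)q_S - (8q_S). Setting ∂π_S/∂q_S = 0: 91 - 3q_S - (3/2)(q_T) = 0.
Talus's profit: π_T = (99 - 1.5Q)q_T - (26q_T). Setting ∂π_T/∂q_T = 0: 73 - 3q_T - (3/2)(q_S) = 0.
Best responses: q_S = (91 - (3/2)q_T)/3, q_T = (73 - (3/2)q_S)/3.
Solving the pair: q_S = 218/9, q_T = 110/9.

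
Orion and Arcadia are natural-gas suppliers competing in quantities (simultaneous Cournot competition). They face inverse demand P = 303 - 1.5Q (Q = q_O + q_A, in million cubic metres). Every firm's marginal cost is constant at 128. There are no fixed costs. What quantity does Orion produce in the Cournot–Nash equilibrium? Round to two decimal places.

38.89

Each firm earns π_i = (303 - 1.5Q)q_i - 128q_i.
Setting ∂π_i/∂q_i = 0 with rivals' quantities fixed: 175 - 3q_i - (3/2)q_j = 0.
By symmetry each firm produces the same amount; substituting q_j = q_i yields q_i = 175/(9/2) = 350/9.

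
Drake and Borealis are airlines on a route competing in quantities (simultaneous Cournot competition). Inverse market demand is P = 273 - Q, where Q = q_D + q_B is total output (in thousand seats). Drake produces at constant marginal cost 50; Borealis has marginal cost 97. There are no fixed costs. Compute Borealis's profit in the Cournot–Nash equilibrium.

1849

Drake's profit: π_D = (273 - Q)q_D - (50q_D). Setting ∂π_D/∂q_D = 0: 223 - 2q_D - (q_B) = 0.
Borealis's first-order condition: 176 - 2q_B - (q_D) = 0.
Best responses: q_D = (223 - q_B)/2, q_B = (176 - q_D)/2.
Solving the pair: q_D = 90, q_B = 43.
Price P = 273 - 133 = 140.
Borealis's profit: (140 - 97)·43 = 1849.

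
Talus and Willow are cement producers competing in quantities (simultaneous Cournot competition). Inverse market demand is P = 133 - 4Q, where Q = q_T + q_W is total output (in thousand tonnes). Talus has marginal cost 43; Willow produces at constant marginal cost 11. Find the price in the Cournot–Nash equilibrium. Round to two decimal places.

62.33

Talus's profit: π_T = (133 - 4Q)q_T - (43q_T). Setting ∂π_T/∂q_T = 0: 90 - 8q_T - 4(q_W) = 0.
Willow's profit: π_W = (133 - 4Q)q_W - (11q_W). Setting ∂π_W/∂q_W = 0: 122 - 8q_W - 4(q_T) = 0.
So q_T = (90 - 4q_W)/8 and q_W = (122 - 4q_T)/8.
Solving the pair: q_T = 29/6, q_W = 77/6.
Total output Q = 53/3, so price P = 133 - 4·(53/3) = 187/3.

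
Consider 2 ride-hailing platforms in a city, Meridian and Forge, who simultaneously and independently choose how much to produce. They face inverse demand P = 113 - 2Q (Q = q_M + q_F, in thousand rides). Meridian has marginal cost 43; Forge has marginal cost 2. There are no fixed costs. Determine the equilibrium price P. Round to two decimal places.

52.67

Meridian's profit: π_M = (113 - 2Q)q_M - (43q_M). Setting ∂π_M/∂q_M = 0: 70 - 4q_M - 2(q_F) = 0.
Forge's profit: π_F = (113 - 2Q)q_F - (2q_F). Setting ∂π_F/∂q_F = 0: 111 - 4q_F - 2(q_M) = 0.
So q_M = (70 - 2q_F)/4 and q_F = (111 - 2q_M)/4.
Substituting one into the other gives q_M = 29/6 and q_F = 76/3.
Total output Q = 181/6, so price P = 113 - 2·(181/6) = 158/3.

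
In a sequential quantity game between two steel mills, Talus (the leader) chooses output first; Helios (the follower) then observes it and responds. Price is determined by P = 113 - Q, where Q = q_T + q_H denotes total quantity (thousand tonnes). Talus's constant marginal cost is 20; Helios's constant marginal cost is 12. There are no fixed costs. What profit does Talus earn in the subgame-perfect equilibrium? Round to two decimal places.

903.13

The follower Helios best-responds to any q_T: π_H = (113 - Q)q_H - 12q_H.
Setting the follower's marginal profit to zero, 101 - q_T - 2q_H = 0, i.e. q_H = (101 - q_T)/2.
The leader anticipates this reaction. Substituting into P = 113 - Q gives P = 125/2 - (1/2)q_T, so π_T = (125/2 - (1/2)q_T)q_T - 20q_T.
The leader's first-order condition 85/2 - q_T = 0 yields q_T = 85/2.
Then q_H = (101 - 85/2)/2 = 117/4.
Price P = 113 - 287/4 = 165/4.
Talus's profit: (165/4 - 20)·(85/2) = 903.1250.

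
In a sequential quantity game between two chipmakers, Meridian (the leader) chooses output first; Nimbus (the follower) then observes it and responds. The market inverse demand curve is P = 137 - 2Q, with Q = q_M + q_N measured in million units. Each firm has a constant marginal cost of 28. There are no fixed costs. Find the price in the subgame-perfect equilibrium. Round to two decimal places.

The follower Nimbus best-responds to any q_M: π_N = (137 - 2Q)q_N - 28q_N.
Setting the follower's marginal profit to zero, 109 - 2q_M - 4q_N = 0, i.e. q_N = (109 - 2q_M)/4.
The leader anticipates this reaction. Substituting into P = 137 - 2Q gives P = 165/2 - q_M, so π_M = (165/2 - q_M)q_M - 28q_M.
The leader's first-order condition 109/2 - 2q_M = 0 yields q_M = 109/4.
Then q_N = (109 - 2·(109/4))/4 = 109/8.
Total output Q = 327/8, so price P = 137 - 2·(327/8) = 221/4.

55.25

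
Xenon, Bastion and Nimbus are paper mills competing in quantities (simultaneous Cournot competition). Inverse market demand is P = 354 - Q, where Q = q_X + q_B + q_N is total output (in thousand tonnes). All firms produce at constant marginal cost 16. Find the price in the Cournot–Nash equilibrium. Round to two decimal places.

100.50

A representative firm's profit is π_i = q_i(354 - Q) - 16q_i.
First-order condition (treating rivals' output as given): 338 - 2q_i - Σ_{j≠i} q_j = 0.
With identical firms every q_j equals q_i, so Σ_{j≠i} q_j = 2q_i and 338 = 4q_i, giving q_i = 169/2.
Total output Q = 507/2, so price P = 354 - 507/2 = 201/2.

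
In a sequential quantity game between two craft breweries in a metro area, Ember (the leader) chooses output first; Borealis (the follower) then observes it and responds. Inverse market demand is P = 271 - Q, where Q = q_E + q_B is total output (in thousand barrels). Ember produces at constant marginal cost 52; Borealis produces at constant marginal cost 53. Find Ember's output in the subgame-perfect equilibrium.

Solve by backward induction. Given q_E, the follower Borealis maximises π_B = (271 - q_E - q_B)q_B - 53q_B.
∂π_B/∂q_B = 218 - q_E - 2q_B = 0 gives the reaction function q_B = (218 - q_E)/2.
Ember substitutes q_B(q_E) into its own profit: π_E = q_E(271 - q_E - (218 - q_E)/2) - 52q_E = (162 - (1/2)q_E)q_E - 52q_E.
The leader's first-order condition 110 - q_E = 0 yields q_E = 110.
Then q_B = (218 - 110)/2 = 54.

110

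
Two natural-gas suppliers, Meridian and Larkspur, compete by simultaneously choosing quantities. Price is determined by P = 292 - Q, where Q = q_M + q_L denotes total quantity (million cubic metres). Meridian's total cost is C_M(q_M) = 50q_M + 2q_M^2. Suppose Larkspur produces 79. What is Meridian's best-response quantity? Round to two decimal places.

With the rival's output fixed at 79, Meridian's profit is π_M = (292 - 79 - q_M)q_M - (50q_M + 2q_M²) = (213 - q_M)q_M - (50q_M + 2q_M²).
∂π_M/∂q_M = 163 - 6q_M = 0, so q_M = 163/6.

27.17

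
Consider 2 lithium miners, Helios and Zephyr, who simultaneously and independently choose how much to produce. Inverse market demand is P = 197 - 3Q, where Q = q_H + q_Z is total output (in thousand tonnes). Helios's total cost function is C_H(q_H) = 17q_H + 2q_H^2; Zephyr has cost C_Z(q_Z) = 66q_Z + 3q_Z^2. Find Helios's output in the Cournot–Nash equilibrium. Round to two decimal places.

15.92

Helios's profit: π_H = (197 - 3Q)q_H - (17q_H + 2q_H²). Setting ∂π_H/∂q_H = 0: 180 - 10q_H - 3(q_Z) = 0.
Zephyr's profit: π_Z = (197 - 3Q)q_Z - (66q_Z + 3q_Z²). Setting ∂π_Z/∂q_Z = 0: 131 - 12q_Z - 3(q_H) = 0.
Best responses: q_H = (180 - 3q_Z)/10, q_Z = (131 - 3q_H)/12.
Solving the pair: q_H = 589/37, q_Z = 770/111.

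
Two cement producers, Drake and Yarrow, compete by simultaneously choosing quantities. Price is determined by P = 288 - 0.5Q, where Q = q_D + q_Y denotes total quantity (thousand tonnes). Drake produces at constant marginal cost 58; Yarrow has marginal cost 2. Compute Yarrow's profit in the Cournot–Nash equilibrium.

Drake's profit: π_D = (288 - 0.5Q)q_D - (58q_D). Setting ∂π_D/∂q_D = 0: 230 - q_D - (1/2)(q_Y) = 0.
Yarrow's profit: π_Y = (288 - 0.5Q)q_Y - (2q_Y). Setting ∂π_Y/∂q_Y = 0: 286 - q_Y - (1/2)(q_D) = 0.
So q_D = (230 - (1/2)q_Y) and q_Y = (286 - (1/2)q_D).
Substituting one into the other gives q_D = 116 and q_Y = 228.
Price P = 288 - (1/2)·344 = 116.
Yarrow's profit: (116 - 2)·228 = 25992.

25992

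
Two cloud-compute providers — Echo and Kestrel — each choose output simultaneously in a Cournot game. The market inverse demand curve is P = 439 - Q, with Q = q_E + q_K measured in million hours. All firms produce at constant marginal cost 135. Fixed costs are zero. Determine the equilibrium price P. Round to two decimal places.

236.33

Each firm earns π_i = (439 - Q)q_i - 135q_i.
First-order condition (treating rivals' output as given): 304 - 2q_i - q_j = 0.
By symmetry each firm produces the same amount; substituting q_j = q_i yields q_i = 304/3.
Total output Q = 608/3, so price P = 439 - 608/3 = 709/3.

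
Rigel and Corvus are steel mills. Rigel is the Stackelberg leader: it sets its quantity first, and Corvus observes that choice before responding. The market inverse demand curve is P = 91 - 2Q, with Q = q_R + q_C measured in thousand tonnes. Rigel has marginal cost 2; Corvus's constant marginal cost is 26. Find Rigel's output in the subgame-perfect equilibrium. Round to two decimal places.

28.25

The follower Corvus best-responds to any q_R: π_C = (91 - 2Q)q_C - 26q_C.
Setting the follower's marginal profit to zero, 65 - 2q_R - 4q_C = 0, i.e. q_C = (65 - 2q_R)/4.
The leader anticipates this reaction. Substituting into P = 91 - 2Q gives P = 117/2 - q_R, so π_R = (117/2 - q_R)q_R - 2q_R.
The leader's first-order condition 113/2 - 2q_R = 0 yields q_R = 113/4.
Then q_C = (65 - 2·(113/4))/4 = 17/8.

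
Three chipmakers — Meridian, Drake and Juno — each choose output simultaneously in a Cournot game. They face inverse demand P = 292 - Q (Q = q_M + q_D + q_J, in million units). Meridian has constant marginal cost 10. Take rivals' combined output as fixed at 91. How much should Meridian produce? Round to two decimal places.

With rivals' combined output fixed at 91, Meridian's profit is π_M = (292 - 91 - q_M)q_M - (10q_M) = (201 - q_M)q_M - (10q_M).
∂π_M/∂q_M = 191 - 2q_M = 0, so q_M = 191/2.

95.50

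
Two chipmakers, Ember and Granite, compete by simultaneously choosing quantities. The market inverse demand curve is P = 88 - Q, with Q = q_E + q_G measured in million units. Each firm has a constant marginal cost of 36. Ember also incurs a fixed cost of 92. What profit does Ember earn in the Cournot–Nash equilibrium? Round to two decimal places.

208.44

A representative firm's profit is π_i = q_i(88 - Q) - 36q_i.
First-order condition (treating rivals' output as given): 52 - 2q_i - q_j = 0.
With identical firms every q_j equals q_i, so q_j = q_i and 52 = 3q_i, giving q_i = 52/3.
Price P = 88 - 104/3 = 160/3.
Ember's profit: (160/3 - 36)·(52/3) - 92 = 1876/9.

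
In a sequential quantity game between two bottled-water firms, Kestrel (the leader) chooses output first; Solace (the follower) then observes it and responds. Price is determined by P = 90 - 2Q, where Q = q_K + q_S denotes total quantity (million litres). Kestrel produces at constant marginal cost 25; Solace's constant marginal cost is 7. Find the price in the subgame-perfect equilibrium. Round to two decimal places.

Solve by backward induction. Given q_K, the follower Solace maximises π_S = (90 - 2q_K - 2q_S)q_S - 7q_S.
∂π_S/∂q_S = 83 - 2q_K - 4q_S = 0 gives the reaction function q_S = (83 - 2q_K)/4.
The leader anticipates this reaction. Substituting into P = 90 - 2Q gives P = 97/2 - q_K, so π_K = (97/2 - q_K)q_K - 25q_K.
The leader's first-order condition 47/2 - 2q_K = 0 yields q_K = 47/4.
Then q_S = (83 - 2·(47/4))/4 = 119/8.
Total output Q = 213/8, so price P = 90 - 2·(213/8) = 147/4.

36.75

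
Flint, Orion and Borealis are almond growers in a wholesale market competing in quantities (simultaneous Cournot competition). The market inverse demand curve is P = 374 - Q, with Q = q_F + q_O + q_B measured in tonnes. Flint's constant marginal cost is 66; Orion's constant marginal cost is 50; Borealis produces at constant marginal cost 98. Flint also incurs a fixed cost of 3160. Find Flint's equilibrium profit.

3401

Flint's profit: π_F = (374 - Q)q_F - (66q_F). Setting ∂π_F/∂q_F = 0: 308 - 2q_F - (q_O + q_B) = 0.
Orion's first-order condition: 324 - 2q_O - (q_F + q_B) = 0.
Borealis's first-order condition: 276 - 2q_B - (q_F + q_O) = 0.
Summing all 3 equations gives 908 − 4Q = 0, hence Q = 227.
Back-substituting: q_F = (308 − 227) = 81, q_O = (324 − 227) = 97, q_B = (276 − 227) = 49.
Price P = 374 - 227 = 147.
Flint's profit: (147 - 66)·81 - 3160 = 3401.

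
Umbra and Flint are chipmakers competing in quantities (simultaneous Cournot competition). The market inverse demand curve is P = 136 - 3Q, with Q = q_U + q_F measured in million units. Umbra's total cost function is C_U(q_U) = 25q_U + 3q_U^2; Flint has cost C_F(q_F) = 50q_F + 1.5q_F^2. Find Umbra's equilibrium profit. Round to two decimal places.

336.14

Umbra's profit: π_U = (136 - 3Q)q_U - (25q_U + 3q_U²). Setting ∂π_U/∂q_U = 0: 111 - 12q_U - 3(q_F) = 0.
Flint's profit: π_F = (136 - 3Q)q_F - (50q_F + (3/2)q_F²). Setting ∂π_F/∂q_F = 0: 86 - 9q_F - 3(q_U) = 0.
So q_U = (111 - 3q_F)/12 and q_F = (86 - 3q_U)/9.
Solving the pair: q_U = 247/33, q_F = 233/33.
Price P = 136 - 3·(160/11) = 1016/11.
Umbra's profit: (1016/11)·(247/33) - 25·(247/33) - 3(247/33)² = 336.1377.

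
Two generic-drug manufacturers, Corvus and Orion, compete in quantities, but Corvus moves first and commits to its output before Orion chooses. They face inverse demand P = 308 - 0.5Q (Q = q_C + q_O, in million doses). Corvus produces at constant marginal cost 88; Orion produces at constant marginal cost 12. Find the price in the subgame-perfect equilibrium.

124

The follower Orion best-responds to any q_C: π_O = (308 - 0.5Q)q_O - 12q_O.
Follower FOC: 296 - (1/2)q_C - q_O = 0, so q_O(q_C) = (296 - (1/2)q_C).
Corvus substitutes q_O(q_C) into its own profit: π_C = q_C(308 - (1/2)q_C - (296 - (1/2)q_C)/2) - 88q_C = (160 - (1/4)q_C)q_C - 88q_C.
Leader FOC: 72 - (1/2)q_C = 0, so q_C = 144.
Then q_O = (296 - (1/2)·144) = 224.
Total output Q = 368, so price P = 308 - (1/2)·368 = 124.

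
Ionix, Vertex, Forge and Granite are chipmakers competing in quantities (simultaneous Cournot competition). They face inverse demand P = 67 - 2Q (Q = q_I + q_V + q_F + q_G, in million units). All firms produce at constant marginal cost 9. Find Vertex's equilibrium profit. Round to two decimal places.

67.28

A representative firm's profit is π_i = q_i(67 - 2Q) - 9q_i.
Setting ∂π_i/∂q_i = 0 with rivals' quantities fixed: 58 - 4q_i - 2·Σ_{j≠i} q_j = 0.
With identical firms every q_j equals q_i, so Σ_{j≠i} q_j = 3q_i and 58 = 10q_i, giving q_i = 29/5.
Price P = 67 - 2·(116/5) = 103/5.
Vertex's profit: (103/5 - 9)·(29/5) = 1682/25.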